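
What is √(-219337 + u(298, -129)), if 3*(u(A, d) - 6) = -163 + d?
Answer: 31*I*√2055/3 ≈ 468.43*I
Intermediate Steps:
u(A, d) = -145/3 + d/3 (u(A, d) = 6 + (-163 + d)/3 = 6 + (-163/3 + d/3) = -145/3 + d/3)
√(-219337 + u(298, -129)) = √(-219337 + (-145/3 + (⅓)*(-129))) = √(-219337 + (-145/3 - 43)) = √(-219337 - 274/3) = √(-658285/3) = 31*I*√2055/3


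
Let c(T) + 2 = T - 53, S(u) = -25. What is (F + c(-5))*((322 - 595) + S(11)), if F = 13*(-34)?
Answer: 149596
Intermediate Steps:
F = -442
c(T) = -55 + T (c(T) = -2 + (T - 53) = -2 + (-53 + T) = -55 + T)
(F + c(-5))*((322 - 595) + S(11)) = (-442 + (-55 - 5))*((322 - 595) - 25) = (-442 - 60)*(-273 - 25) = -502*(-298) = 149596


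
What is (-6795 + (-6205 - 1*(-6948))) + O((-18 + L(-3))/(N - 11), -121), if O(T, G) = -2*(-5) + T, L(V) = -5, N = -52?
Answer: -380623/63 ≈ -6041.6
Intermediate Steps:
O(T, G) = 10 + T
(-6795 + (-6205 - 1*(-6948))) + O((-18 + L(-3))/(N - 11), -121) = (-6795 + (-6205 - 1*(-6948))) + (10 + (-18 - 5)/(-52 - 11)) = (-6795 + (-6205 + 6948)) + (10 - 23/(-63)) = (-6795 + 743) + (10 - 23*(-1/63)) = -6052 + (10 + 23/63) = -6052 + 653/63 = -380623/63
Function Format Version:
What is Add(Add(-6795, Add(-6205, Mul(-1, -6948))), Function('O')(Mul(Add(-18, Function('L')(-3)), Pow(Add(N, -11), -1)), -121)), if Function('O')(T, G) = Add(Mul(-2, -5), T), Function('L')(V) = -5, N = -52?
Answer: Rational(-380623, 63) ≈ -6041.6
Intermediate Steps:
Function('O')(T, G) = Add(10, T)
Add(Add(-6795, Add(-6205, Mul(-1, -6948))), Function('O')(Mul(Add(-18, Function('L')(-3)), Pow(Add(N, -11), -1)), -121)) = Add(Add(-6795, Add(-6205, Mul(-1, -6948))), Add(10, Mul(Add(-18, -5), Pow(Add(-52, -11), -1)))) = Add(Add(-6795, Add(-6205, 6948)), Add(10, Mul(-23, Pow(-63, -1)))) = Add(Add(-6795, 743), Add(10, Mul(-23, Rational(-1, 63)))) = Add(-6052, Add(10, Rational(23, 63))) = Add(-6052, Rational(653, 63)) = Rational(-380623, 63)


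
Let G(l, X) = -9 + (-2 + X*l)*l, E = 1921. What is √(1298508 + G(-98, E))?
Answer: √19747979 ≈ 4443.9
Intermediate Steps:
G(l, X) = -9 + l*(-2 + X*l)
√(1298508 + G(-98, E)) = √(1298508 + (-9 - 2*(-98) + 1921*(-98)²)) = √(1298508 + (-9 + 196 + 1921*9604)) = √(1298508 + (-9 + 196 + 18449284)) = √(1298508 + 18449471) = √19747979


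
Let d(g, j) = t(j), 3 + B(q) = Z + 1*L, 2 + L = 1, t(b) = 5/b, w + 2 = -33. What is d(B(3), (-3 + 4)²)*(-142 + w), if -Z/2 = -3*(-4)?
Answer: -885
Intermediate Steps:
w = -35 (w = -2 - 33 = -35)
L = -1 (L = -2 + 1 = -1)
Z = -24 (Z = -(-6)*(-4) = -2*12 = -24)
B(q) = -28 (B(q) = -3 + (-24 + 1*(-1)) = -3 + (-24 - 1) = -3 - 25 = -28)
d(g, j) = 5/j
d(B(3), (-3 + 4)²)*(-142 + w) = (5/((-3 + 4)²))*(-142 - 35) = (5/(1²))*(-177) = (5/1)*(-177) = (5*1)*(-177) = 5*(-177) = -885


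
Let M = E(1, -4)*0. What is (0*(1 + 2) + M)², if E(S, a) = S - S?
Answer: 0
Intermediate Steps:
E(S, a) = 0
M = 0 (M = 0*0 = 0)
(0*(1 + 2) + M)² = (0*(1 + 2) + 0)² = (0*3 + 0)² = (0 + 0)² = 0² = 0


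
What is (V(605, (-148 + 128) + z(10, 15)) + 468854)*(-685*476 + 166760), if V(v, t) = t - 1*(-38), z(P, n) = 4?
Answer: -74691946800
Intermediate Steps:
V(v, t) = 38 + t (V(v, t) = t + 38 = 38 + t)
(V(605, (-148 + 128) + z(10, 15)) + 468854)*(-685*476 + 166760) = ((38 + ((-148 + 128) + 4)) + 468854)*(-685*476 + 166760) = ((38 + (-20 + 4)) + 468854)*(-326060 + 166760) = ((38 - 16) + 468854)*(-159300) = (22 + 468854)*(-159300) = 468876*(-159300) = -74691946800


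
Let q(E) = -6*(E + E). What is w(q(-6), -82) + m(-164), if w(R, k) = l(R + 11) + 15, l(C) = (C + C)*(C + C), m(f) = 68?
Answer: 27639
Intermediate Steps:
q(E) = -12*E
l(C) = 4*C² (l(C) = (2*C)*(2*C) = 4*C²)
w(R, k) = 15 + 4*(11 + R)² (w(R, k) = 4*(R + 11)² + 15 = 4*(11 + R)² + 15 = 15 + 4*(11 + R)²)
w(q(-6), -82) + m(-164) = (15 + 4*(11 - 12*(-6))²) + 68 = (15 + 4*(11 + 72)²) + 68 = (15 + 4*83²) + 68 = (15 + 4*6889) + 68 = (15 + 27556) + 68 = 27571 + 68 = 27639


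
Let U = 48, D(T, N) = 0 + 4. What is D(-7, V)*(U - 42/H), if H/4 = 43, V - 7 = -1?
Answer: 8214/43 ≈ 191.02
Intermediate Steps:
V = 6 (V = 7 - 1 = 6)
D(T, N) = 4
H = 172 (H = 4*43 = 172)
D(-7, V)*(U - 42/H) = 4*(48 - 42/172) = 4*(48 - 42*1/172) = 4*(48 - 21/86) = 4*(4107/86) = 8214/43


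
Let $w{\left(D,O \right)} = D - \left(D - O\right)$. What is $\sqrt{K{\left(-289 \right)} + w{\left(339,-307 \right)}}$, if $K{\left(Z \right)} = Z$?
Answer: $2 i \sqrt{149} \approx 24.413 i$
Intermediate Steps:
$w{\left(D,O \right)} = O$
$\sqrt{K{\left(-289 \right)} + w{\left(339,-307 \right)}} = \sqrt{-289 - 307} = \sqrt{-596} = 2 i \sqrt{149}$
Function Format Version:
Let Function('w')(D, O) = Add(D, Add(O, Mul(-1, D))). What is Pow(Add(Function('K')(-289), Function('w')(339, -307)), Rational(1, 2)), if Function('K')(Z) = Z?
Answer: Mul(2, I, Pow(149, Rational(1, 2))) ≈ Mul(24.413, I)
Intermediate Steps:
Function('w')(D, O) = O
Pow(Add(Function('K')(-289), Function('w')(339, -307)), Rational(1, 2)) = Pow(Add(-289, -307), Rational(1, 2)) = Pow(-596, Rational(1, 2)) = Mul(2, I, Pow(149, Rational(1, 2)))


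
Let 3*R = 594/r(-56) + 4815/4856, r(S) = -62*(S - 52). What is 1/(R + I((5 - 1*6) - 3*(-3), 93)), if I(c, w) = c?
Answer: 451608/3775483 ≈ 0.11962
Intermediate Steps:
r(S) = 3224 - 62*S (r(S) = -62*(-52 + S) = 3224 - 62*S)
R = 162619/451608 (R = (594/(3224 - 62*(-56)) + 4815/4856)/3 = (594/(3224 + 3472) + 4815*(1/4856))/3 = (594/6696 + 4815/4856)/3 = (594*(1/6696) + 4815/4856)/3 = (11/124 + 4815/4856)/3 = (⅓)*(162619/150536) = 162619/451608 ≈ 0.36009)
1/(R + I((5 - 1*6) - 3*(-3), 93)) = 1/(162619/451608 + ((5 - 1*6) - 3*(-3))) = 1/(162619/451608 + ((5 - 6) + 9)) = 1/(162619/451608 + (-1 + 9)) = 1/(162619/451608 + 8) = 1/(3775483/451608) = 451608/3775483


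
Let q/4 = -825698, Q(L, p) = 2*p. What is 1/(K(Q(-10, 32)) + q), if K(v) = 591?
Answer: -1/3302201 ≈ -3.0283e-7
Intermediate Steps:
q = -3302792 (q = 4*(-825698) = -3302792)
1/(K(Q(-10, 32)) + q) = 1/(591 - 3302792) = 1/(-3302201) = -1/3302201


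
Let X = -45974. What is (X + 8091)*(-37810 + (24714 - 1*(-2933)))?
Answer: 385004929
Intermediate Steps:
(X + 8091)*(-37810 + (24714 - 1*(-2933))) = (-45974 + 8091)*(-37810 + (24714 - 1*(-2933))) = -37883*(-37810 + (24714 + 2933)) = -37883*(-37810 + 27647) = -37883*(-10163) = 385004929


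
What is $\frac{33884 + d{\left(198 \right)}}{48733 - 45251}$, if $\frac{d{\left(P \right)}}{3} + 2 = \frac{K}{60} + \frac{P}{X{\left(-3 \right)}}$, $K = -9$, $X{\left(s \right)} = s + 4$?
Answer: $\frac{689431}{69640} \approx 9.8999$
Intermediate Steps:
$X{\left(s \right)} = 4 + s$
$d{\left(P \right)} = - \frac{129}{20} + 3 P$ ($d{\left(P \right)} = -6 + 3 \left(- \frac{9}{60} + \frac{P}{4 - 3}\right) = -6 + 3 \left(\left(-9\right) \frac{1}{60} + \frac{P}{1}\right) = -6 + 3 \left(- \frac{3}{20} + P 1\right) = -6 + 3 \left(- \frac{3}{20} + P\right) = -6 + \left(- \frac{9}{20} + 3 P\right) = - \frac{129}{20} + 3 P$)
$\frac{33884 + d{\left(198 \right)}}{48733 - 45251} = \frac{33884 + \left(- \frac{129}{20} + 3 \cdot 198\right)}{48733 - 45251} = \frac{33884 + \left(- \frac{129}{20} + 594\right)}{3482} = \left(33884 + \frac{11751}{20}\right) \frac{1}{3482} = \frac{689431}{20} \cdot \frac{1}{3482} = \frac{689431}{69640}$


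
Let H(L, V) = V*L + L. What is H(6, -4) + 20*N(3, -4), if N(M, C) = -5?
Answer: -118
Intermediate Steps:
H(L, V) = L + L*V (H(L, V) = L*V + L = L + L*V)
H(6, -4) + 20*N(3, -4) = 6*(1 - 4) + 20*(-5) = 6*(-3) - 100 = -18 - 100 = -118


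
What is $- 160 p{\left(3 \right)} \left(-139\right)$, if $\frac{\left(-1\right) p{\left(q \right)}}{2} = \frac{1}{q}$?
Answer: $- \frac{44480}{3} \approx -14827.0$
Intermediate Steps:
$p{\left(q \right)} = - \frac{2}{q}$
$- 160 p{\left(3 \right)} \left(-139\right) = - 160 \left(- \frac{2}{3}\right) \left(-139\right) = - 160 \left(\left(-2\right) \frac{1}{3}\right) \left(-139\right) = \left(-160\right) \left(- \frac{2}{3}\right) \left(-139\right) = \frac{320}{3} \left(-139\right) = - \frac{44480}{3}$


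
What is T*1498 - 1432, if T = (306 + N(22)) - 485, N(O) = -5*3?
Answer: -292044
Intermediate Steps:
N(O) = -15
T = -194 (T = (306 - 15) - 485 = 291 - 485 = -194)
T*1498 - 1432 = -194*1498 - 1432 = -290612 - 1432 = -292044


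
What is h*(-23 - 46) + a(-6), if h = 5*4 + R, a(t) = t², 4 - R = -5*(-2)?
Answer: -930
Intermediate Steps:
R = -6 (R = 4 - (-5)*(-2) = 4 - 1*10 = 4 - 10 = -6)
h = 14 (h = 5*4 - 6 = 20 - 6 = 14)
h*(-23 - 46) + a(-6) = 14*(-23 - 46) + (-6)² = 14*(-69) + 36 = -966 + 36 = -930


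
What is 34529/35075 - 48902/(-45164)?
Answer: 233907529/113151950 ≈ 2.0672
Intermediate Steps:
34529/35075 - 48902/(-45164) = 34529*(1/35075) - 48902*(-1/45164) = 34529/35075 + 3493/3226 = 233907529/113151950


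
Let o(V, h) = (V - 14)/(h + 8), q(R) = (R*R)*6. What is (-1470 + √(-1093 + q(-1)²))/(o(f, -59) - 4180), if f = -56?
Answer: 7497/21311 - 51*I*√1057/213110 ≈ 0.35179 - 0.0077804*I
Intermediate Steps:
q(R) = 6*R² (q(R) = R²*6 = 6*R²)
o(V, h) = (-14 + V)/(8 + h)
(-1470 + √(-1093 + q(-1)²))/(o(f, -59) - 4180) = (-1470 + √(-1093 + (6*(-1)²)²))/((-14 - 56)/(8 - 59) - 4180) = (-1470 + √(-1093 + (6*1)²))/(-70/(-51) - 4180) = (-1470 + √(-1093 + 6²))/(-1/51*(-70) - 4180) = (-1470 + √(-1093 + 36))/(70/51 - 4180) = (-1470 + √(-1057))/(-213110/51) = (-1470 + I*√1057)*(-51/213110) = 7497/21311 - 51*I*√1057/213110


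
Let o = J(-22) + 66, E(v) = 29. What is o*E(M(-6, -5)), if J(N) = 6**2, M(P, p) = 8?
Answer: 2958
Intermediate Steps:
J(N) = 36
o = 102 (o = 36 + 66 = 102)
o*E(M(-6, -5)) = 102*29 = 2958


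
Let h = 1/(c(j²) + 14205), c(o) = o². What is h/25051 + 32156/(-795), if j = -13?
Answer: -34449721757501/851708197470 ≈ -40.448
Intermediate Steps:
h = 1/42766 (h = 1/(((-13)²)² + 14205) = 1/(169² + 14205) = 1/(28561 + 14205) = 1/42766 ≈ 2.3383e-5)
h/25051 + 32156/(-795) = (1/42766)/25051 + 32156/(-795) = (1/42766)*(1/25051) + 32156*(-1/795) = 1/1071331066 - 32156/795 = -34449721757501/851708197470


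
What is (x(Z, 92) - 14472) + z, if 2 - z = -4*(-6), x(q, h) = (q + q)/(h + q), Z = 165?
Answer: -3724628/257 ≈ -14493.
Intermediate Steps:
x(q, h) = 2*q/(h + q) (x(q, h) = (2*q)/(h + q) = 2*q/(h + q))
z = -22 (z = 2 - (-4)*(-6) = 2 - 1*24 = 2 - 24 = -22)
(x(Z, 92) - 14472) + z = (2*165/(92 + 165) - 14472) - 22 = (2*165/257 - 14472) - 22 = (2*165*(1/257) - 14472) - 22 = (330/257 - 14472) - 22 = -3718974/257 - 22 = -3724628/257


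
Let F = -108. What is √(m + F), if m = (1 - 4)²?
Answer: 3*I*√11 ≈ 9.9499*I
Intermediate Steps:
m = 9 (m = (-3)² = 9)
√(m + F) = √(9 - 108) = √(-99) = 3*I*√11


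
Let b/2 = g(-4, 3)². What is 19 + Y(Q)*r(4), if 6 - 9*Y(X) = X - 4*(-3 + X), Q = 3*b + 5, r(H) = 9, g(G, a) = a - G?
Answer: 910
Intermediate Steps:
b = 98 (b = 2*(3 - 1*(-4))² = 2*(3 + 4)² = 2*7² = 2*49 = 98)
Q = 299 (Q = 3*98 + 5 = 294 + 5 = 299)
Y(X) = -⅔ + X/3 (Y(X) = ⅔ - (X - 4*(-3 + X))/9 = ⅔ - (X + (12 - 4*X))/9 = ⅔ - (12 - 3*X)/9 = ⅔ + (-4/3 + X/3) = -⅔ + X/3)
19 + Y(Q)*r(4) = 19 + (-⅔ + (⅓)*299)*9 = 19 + (-⅔ + 299/3)*9 = 19 + 99*9 = 19 + 891 = 910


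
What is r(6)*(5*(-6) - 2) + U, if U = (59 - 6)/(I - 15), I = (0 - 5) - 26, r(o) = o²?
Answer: -53045/46 ≈ -1153.2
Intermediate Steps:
I = -31 (I = -5 - 26 = -31)
U = -53/46 (U = (59 - 6)/(-31 - 15) = 53/(-46) = 53*(-1/46) = -53/46 ≈ -1.1522)
r(6)*(5*(-6) - 2) + U = 6²*(5*(-6) - 2) - 53/46 = 36*(-30 - 2) - 53/46 = 36*(-32) - 53/46 = -1152 - 53/46 = -53045/46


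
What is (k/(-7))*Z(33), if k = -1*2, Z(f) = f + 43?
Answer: 152/7 ≈ 21.714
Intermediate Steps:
Z(f) = 43 + f
k = -2
(k/(-7))*Z(33) = (-2/(-7))*(43 + 33) = -2*(-⅐)*76 = (2/7)*76 = 152/7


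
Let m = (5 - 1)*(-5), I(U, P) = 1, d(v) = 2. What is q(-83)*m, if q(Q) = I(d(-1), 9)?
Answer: -20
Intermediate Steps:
q(Q) = 1
m = -20 (m = 4*(-5) = -20)
q(-83)*m = 1*(-20) = -20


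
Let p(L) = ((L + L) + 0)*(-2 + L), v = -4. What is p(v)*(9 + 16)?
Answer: 1200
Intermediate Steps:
p(L) = 2*L*(-2 + L) (p(L) = (2*L + 0)*(-2 + L) = (2*L)*(-2 + L) = 2*L*(-2 + L))
p(v)*(9 + 16) = (2*(-4)*(-2 - 4))*(9 + 16) = (2*(-4)*(-6))*25 = 48*25 = 1200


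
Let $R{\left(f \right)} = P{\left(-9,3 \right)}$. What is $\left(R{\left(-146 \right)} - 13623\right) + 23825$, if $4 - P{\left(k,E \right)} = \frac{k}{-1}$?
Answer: $10197$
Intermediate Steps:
$P{\left(k,E \right)} = 4 + k$ ($P{\left(k,E \right)} = 4 - \frac{k}{-1} = 4 - k \left(-1\right) = 4 - - k = 4 + k$)
$R{\left(f \right)} = -5$ ($R{\left(f \right)} = 4 - 9 = -5$)
$\left(R{\left(-146 \right)} - 13623\right) + 23825 = \left(-5 - 13623\right) + 23825 = -13628 + 23825 = 10197$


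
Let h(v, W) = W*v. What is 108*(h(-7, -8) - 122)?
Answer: -7128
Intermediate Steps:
108*(h(-7, -8) - 122) = 108*(-8*(-7) - 122) = 108*(56 - 122) = 108*(-66) = -7128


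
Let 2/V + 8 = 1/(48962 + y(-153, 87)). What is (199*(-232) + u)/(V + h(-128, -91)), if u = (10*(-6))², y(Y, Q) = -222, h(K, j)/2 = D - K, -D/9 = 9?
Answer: -8299035996/18277453 ≈ -454.06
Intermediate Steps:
D = -81 (D = -9*9 = -81)
h(K, j) = -162 - 2*K (h(K, j) = 2*(-81 - K) = -162 - 2*K)
V = -97480/389919 (V = 2/(-8 + 1/(48962 - 222)) = 2/(-8 + 1/48740) = 2/(-389919/48740) = 2*(-48740/389919) = -97480/389919 ≈ -0.25000)
u = 3600 (u = (-60)² = 3600)
(199*(-232) + u)/(V + h(-128, -91)) = (199*(-232) + 3600)/(-97480/389919 + (-162 - 2*(-128))) = (-46168 + 3600)/(-97480/389919 + (-162 + 256)) = -42568/(-97480/389919 + 94) = -42568/36554906/389919 = -42568*389919/36554906 = -8299035996/18277453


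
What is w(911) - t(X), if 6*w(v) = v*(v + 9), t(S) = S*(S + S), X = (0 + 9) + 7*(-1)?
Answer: 419036/3 ≈ 1.3968e+5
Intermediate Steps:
X = 2 (X = 9 - 7 = 2)
t(S) = 2*S**2 (t(S) = S*(2*S) = 2*S**2)
w(v) = v*(9 + v)/6 (w(v) = (v*(v + 9))/6 = (v*(9 + v))/6 = v*(9 + v)/6)
w(911) - t(X) = (1/6)*911*(9 + 911) - 2*2**2 = (1/6)*911*920 - 2*4 = 419060/3 - 1*8 = 419060/3 - 8 = 419036/3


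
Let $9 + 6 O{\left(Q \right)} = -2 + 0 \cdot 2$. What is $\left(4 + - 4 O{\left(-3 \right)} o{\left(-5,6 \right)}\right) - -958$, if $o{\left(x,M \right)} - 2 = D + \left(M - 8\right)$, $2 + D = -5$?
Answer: $\frac{2732}{3} \approx 910.67$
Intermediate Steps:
$D = -7$ ($D = -2 - 5 = -7$)
$O{\left(Q \right)} = - \frac{11}{6}$ ($O{\left(Q \right)} = - \frac{3}{2} + \frac{-2 + 0 \cdot 2}{6} = - \frac{3}{2} + \frac{-2 + 0}{6} = - \frac{3}{2} + \frac{1}{6} \left(-2\right) = - \frac{3}{2} - \frac{1}{3} = - \frac{11}{6}$)
$o{\left(x,M \right)} = -13 + M$ ($o{\left(x,M \right)} = 2 + \left(-7 + \left(M - 8\right)\right) = 2 + \left(-7 + \left(-8 + M\right)\right) = 2 + \left(-15 + M\right) = -13 + M$)
$\left(4 + - 4 O{\left(-3 \right)} o{\left(-5,6 \right)}\right) - -958 = \left(4 + \left(-4\right) \left(- \frac{11}{6}\right) \left(-13 + 6\right)\right) - -958 = \left(4 + \frac{22}{3} \left(-7\right)\right) + 958 = \left(4 - \frac{154}{3}\right) + 958 = - \frac{142}{3} + 958 = \frac{2732}{3}$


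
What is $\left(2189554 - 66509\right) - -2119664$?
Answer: $4242709$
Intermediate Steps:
$\left(2189554 - 66509\right) - -2119664 = 2123045 + 2119664 = 4242709$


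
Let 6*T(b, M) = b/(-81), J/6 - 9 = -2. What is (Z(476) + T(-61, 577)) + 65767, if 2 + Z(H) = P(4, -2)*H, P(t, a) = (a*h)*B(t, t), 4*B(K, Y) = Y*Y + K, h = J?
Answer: -65199269/486 ≈ -1.3415e+5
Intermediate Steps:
J = 42 (J = 54 + 6*(-2) = 54 - 12 = 42)
h = 42
B(K, Y) = K/4 + Y**2/4 (B(K, Y) = (Y*Y + K)/4 = (Y**2 + K)/4 = (K + Y**2)/4 = K/4 + Y**2/4)
P(t, a) = 42*a*(t/4 + t**2/4) (P(t, a) = (a*42)*(t/4 + t**2/4) = (42*a)*(t/4 + t**2/4) = 42*a*(t/4 + t**2/4))
Z(H) = -2 - 420*H (Z(H) = -2 + ((21/2)*(-2)*4*(1 + 4))*H = -2 + ((21/2)*(-2)*4*5)*H = -2 - 420*H)
T(b, M) = -b/486 (T(b, M) = (b/(-81))/6 = (b*(-1/81))/6 = (-b/81)/6 = -b/486)
(Z(476) + T(-61, 577)) + 65767 = ((-2 - 420*476) - 1/486*(-61)) + 65767 = ((-2 - 199920) + 61/486) + 65767 = (-199922 + 61/486) + 65767 = -97162031/486 + 65767 = -65199269/486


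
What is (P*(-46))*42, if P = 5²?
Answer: -48300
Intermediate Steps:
P = 25
(P*(-46))*42 = (25*(-46))*42 = -1150*42 = -48300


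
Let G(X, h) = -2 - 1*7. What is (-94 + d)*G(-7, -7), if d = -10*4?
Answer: 1206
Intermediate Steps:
G(X, h) = -9 (G(X, h) = -2 - 7 = -9)
d = -40
(-94 + d)*G(-7, -7) = (-94 - 40)*(-9) = -134*(-9) = 1206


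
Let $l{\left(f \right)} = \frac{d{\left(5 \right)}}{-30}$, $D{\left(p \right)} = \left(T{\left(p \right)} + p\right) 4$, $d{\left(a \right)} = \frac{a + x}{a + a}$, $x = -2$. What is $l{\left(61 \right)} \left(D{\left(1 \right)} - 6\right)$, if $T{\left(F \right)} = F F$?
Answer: $- \frac{1}{50} \approx -0.02$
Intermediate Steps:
$T{\left(F \right)} = F^{2}$
$d{\left(a \right)} = \frac{-2 + a}{2 a}$ ($d{\left(a \right)} = \frac{a - 2}{a + a} = \frac{-2 + a}{2 a}$)
$D{\left(p \right)} = 4 p + 4 p^{2}$ ($D{\left(p \right)} = \left(p^{2} + p\right) 4 = \left(p + p^{2}\right) 4 = 4 p + 4 p^{2}$)
$l{\left(f \right)} = - \frac{1}{100}$ ($l{\left(f \right)} = \frac{\frac{1}{2} \cdot \frac{1}{5} \left(-2 + 5\right)}{-30} = \frac{1}{2} \cdot \frac{1}{5} \cdot 3 \left(- \frac{1}{30}\right) = \frac{3}{10} \left(- \frac{1}{30}\right) = - \frac{1}{100}$)
$l{\left(61 \right)} \left(D{\left(1 \right)} - 6\right) = - \frac{4 \cdot 1 \left(1 + 1\right) - 6}{100} = - \frac{4 \cdot 1 \cdot 2 - 6}{100} = - \frac{8 - 6}{100} = \left(- \frac{1}{100}\right) 2 = - \frac{1}{50}$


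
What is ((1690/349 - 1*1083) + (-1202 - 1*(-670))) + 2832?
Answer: 426423/349 ≈ 1221.8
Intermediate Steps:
((1690/349 - 1*1083) + (-1202 - 1*(-670))) + 2832 = ((1690*(1/349) - 1083) + (-1202 + 670)) + 2832 = ((1690/349 - 1083) - 532) + 2832 = (-376277/349 - 532) + 2832 = -561945/349 + 2832 = 426423/349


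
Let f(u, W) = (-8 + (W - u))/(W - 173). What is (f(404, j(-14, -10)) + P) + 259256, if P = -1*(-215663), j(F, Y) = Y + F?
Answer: 93559479/197 ≈ 4.7492e+5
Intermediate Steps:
j(F, Y) = F + Y
P = 215663
f(u, W) = (-8 + W - u)/(-173 + W)
(f(404, j(-14, -10)) + P) + 259256 = ((-8 + (-14 - 10) - 1*404)/(-173 + (-14 - 10)) + 215663) + 259256 = ((-8 - 24 - 404)/(-173 - 24) + 215663) + 259256 = (-436/(-197) + 215663) + 259256 = (-1/197*(-436) + 215663) + 259256 = (436/197 + 215663) + 259256 = 42486047/197 + 259256 = 93559479/197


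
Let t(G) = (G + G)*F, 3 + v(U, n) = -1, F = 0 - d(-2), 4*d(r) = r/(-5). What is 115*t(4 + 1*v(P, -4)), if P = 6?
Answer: 0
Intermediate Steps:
d(r) = -r/20 (d(r) = (r/(-5))/4 = (r*(-⅕))/4 = (-r/5)/4 = -r/20)
F = -⅒ (F = 0 - (-1)*(-2)/20 = 0 - 1*⅒ = 0 - ⅒ = -⅒ ≈ -0.10000)
v(U, n) = -4 (v(U, n) = -3 - 1 = -4)
t(G) = -G/5 (t(G) = (G + G)*(-⅒) = (2*G)*(-⅒) = -G/5)
115*t(4 + 1*v(P, -4)) = 115*(-(4 + 1*(-4))/5) = 115*(-(4 - 4)/5) = 115*(-⅕*0) = 115*0 = 0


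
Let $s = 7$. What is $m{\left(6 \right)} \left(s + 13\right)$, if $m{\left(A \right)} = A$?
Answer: $120$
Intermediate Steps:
$m{\left(6 \right)} \left(s + 13\right) = 6 \left(7 + 13\right) = 6 \cdot 20 = 120$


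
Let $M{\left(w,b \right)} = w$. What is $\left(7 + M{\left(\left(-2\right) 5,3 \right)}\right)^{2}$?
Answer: $9$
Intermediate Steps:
$\left(7 + M{\left(\left(-2\right) 5,3 \right)}\right)^{2} = \left(7 - 10\right)^{2} = \left(-3\right)^{2} = 9$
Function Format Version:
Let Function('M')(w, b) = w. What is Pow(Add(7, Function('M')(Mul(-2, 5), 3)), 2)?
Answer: 9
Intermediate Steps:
Pow(Add(7, Function('M')(Mul(-2, 5), 3)), 2) = Pow(Add(7, Mul(-2, 5)), 2) = Pow(Add(7, -10), 2) = Pow(-3, 2) = 9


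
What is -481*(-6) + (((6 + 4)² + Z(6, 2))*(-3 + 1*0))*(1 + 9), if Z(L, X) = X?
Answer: -174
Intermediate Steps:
-481*(-6) + (((6 + 4)² + Z(6, 2))*(-3 + 1*0))*(1 + 9) = -481*(-6) + (((6 + 4)² + 2)*(-3 + 1*0))*(1 + 9) = 2886 + ((10² + 2)*(-3 + 0))*10 = 2886 + ((100 + 2)*(-3))*10 = 2886 + (102*(-3))*10 = 2886 - 306*10 = 2886 - 3060 = -174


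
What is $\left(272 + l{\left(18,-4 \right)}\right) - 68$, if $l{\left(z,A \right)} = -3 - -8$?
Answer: $209$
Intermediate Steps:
$l{\left(z,A \right)} = 5$ ($l{\left(z,A \right)} = -3 + 8 = 5$)
$\left(272 + l{\left(18,-4 \right)}\right) - 68 = \left(272 + 5\right) - 68 = 277 - 68 = 209$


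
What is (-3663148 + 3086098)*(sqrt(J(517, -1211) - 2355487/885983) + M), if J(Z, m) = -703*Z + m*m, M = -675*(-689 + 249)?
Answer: -171383850000 - 577050*sqrt(865870222236668509)/885983 ≈ -1.7199e+11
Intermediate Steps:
M = 297000 (M = -675*(-440) = 297000)
J(Z, m) = m**2 - 703*Z (J(Z, m) = -703*Z + m**2 = m**2 - 703*Z)
(-3663148 + 3086098)*(sqrt(J(517, -1211) - 2355487/885983) + M) = (-3663148 + 3086098)*(sqrt(((-1211)**2 - 703*517) - 2355487/885983) + 297000) = -577050*(sqrt((1466521 - 363451) - 2355487*1/885983) + 297000) = -577050*(sqrt(1103070 - 2355487/885983) + 297000) = -577050*(sqrt(977298912323/885983) + 297000) = -577050*(sqrt(865870222236668509)/885983 + 297000) = -577050*(297000 + sqrt(865870222236668509)/885983) = -171383850000 - 577050*sqrt(865870222236668509)/885983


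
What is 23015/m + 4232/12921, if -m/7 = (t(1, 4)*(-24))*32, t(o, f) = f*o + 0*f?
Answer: 43153527/30872576 ≈ 1.3978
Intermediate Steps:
t(o, f) = f*o (t(o, f) = f*o + 0 = f*o)
m = 21504 (m = -7*(4*1)*(-24)*32 = -7*4*(-24)*32 = -(-672)*32 = -7*(-3072) = 21504)
23015/m + 4232/12921 = 23015/21504 + 4232/12921 = 43153527/30872576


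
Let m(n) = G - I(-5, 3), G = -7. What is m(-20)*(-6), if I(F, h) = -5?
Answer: 12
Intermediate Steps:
m(n) = -2 (m(n) = -7 - 1*(-5) = -7 + 5 = -2)
m(-20)*(-6) = -2*(-6) = 12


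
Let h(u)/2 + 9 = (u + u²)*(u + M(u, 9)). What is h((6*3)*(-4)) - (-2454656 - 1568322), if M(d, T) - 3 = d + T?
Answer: 2673392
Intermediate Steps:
M(d, T) = 3 + T + d (M(d, T) = 3 + (d + T) = 3 + (T + d) = 3 + T + d)
h(u) = -18 + 2*(12 + 2*u)*(u + u²) (h(u) = -18 + 2*((u + u²)*(u + (3 + 9 + u))) = -18 + 2*((u + u²)*(u + (12 + u))) = -18 + 2*((u + u²)*(12 + 2*u)) = -18 + 2*((12 + 2*u)*(u + u²)) = -18 + 2*(12 + 2*u)*(u + u²))
h((6*3)*(-4)) - (-2454656 - 1568322) = (-18 + 4*((6*3)*(-4))³ + 24*((6*3)*(-4)) + 28*((6*3)*(-4))²) - (-2454656 - 1568322) = (-18 + 4*(18*(-4))³ + 24*(18*(-4)) + 28*(18*(-4))²) - 1*(-4022978) = (-18 + 4*(-72)³ + 24*(-72) + 28*(-72)²) + 4022978 = (-18 + 4*(-373248) - 1728 + 28*5184) + 4022978 = (-18 - 1492992 - 1728 + 145152) + 4022978 = -1349586 + 4022978 = 2673392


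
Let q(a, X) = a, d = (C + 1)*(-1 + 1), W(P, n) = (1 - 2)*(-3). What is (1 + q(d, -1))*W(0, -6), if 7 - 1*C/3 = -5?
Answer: 3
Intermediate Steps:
C = 36 (C = 21 - 3*(-5) = 21 + 15 = 36)
W(P, n) = 3 (W(P, n) = -1*(-3) = 3)
d = 0 (d = (36 + 1)*(-1 + 1) = 37*0 = 0)
(1 + q(d, -1))*W(0, -6) = (1 + 0)*3 = 1*3 = 3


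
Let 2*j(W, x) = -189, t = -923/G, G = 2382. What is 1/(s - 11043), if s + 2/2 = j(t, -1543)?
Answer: -2/22277 ≈ -8.9779e-5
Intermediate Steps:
t = -923/2382 ≈ -0.38749
j(W, x) = -189/2 (j(W, x) = (1/2)*(-189) = -189/2)
s = -191/2 (s = -1 - 189/2 = -191/2 ≈ -95.500)
1/(s - 11043) = 1/(-191/2 - 11043) = 1/(-22277/2) = -2/22277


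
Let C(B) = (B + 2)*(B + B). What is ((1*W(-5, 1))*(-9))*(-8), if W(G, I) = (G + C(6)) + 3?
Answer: 6768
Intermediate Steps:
C(B) = 2*B*(2 + B) (C(B) = (2 + B)*(2*B) = 2*B*(2 + B))
W(G, I) = 99 + G (W(G, I) = (G + 2*6*(2 + 6)) + 3 = (G + 2*6*8) + 3 = (G + 96) + 3 = (96 + G) + 3 = 99 + G)
((1*W(-5, 1))*(-9))*(-8) = ((1*(99 - 5))*(-9))*(-8) = ((1*94)*(-9))*(-8) = (94*(-9))*(-8) = -846*(-8) = 6768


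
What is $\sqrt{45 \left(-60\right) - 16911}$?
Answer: $3 i \sqrt{2179} \approx 140.04 i$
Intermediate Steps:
$\sqrt{45 \left(-60\right) - 16911} = \sqrt{-2700 - 16911} = \sqrt{-19611} = 3 i \sqrt{2179}$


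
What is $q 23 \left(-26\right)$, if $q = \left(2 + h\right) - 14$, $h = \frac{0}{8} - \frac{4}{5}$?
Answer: $\frac{38272}{5} \approx 7654.4$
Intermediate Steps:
$h = - \frac{4}{5}$ ($h = 0 \cdot \frac{1}{8} - \frac{4}{5} = 0 - \frac{4}{5} = - \frac{4}{5} \approx -0.8$)
$q = - \frac{64}{5}$ ($q = \left(2 - \frac{4}{5}\right) - 14 = \frac{6}{5} - 14 = - \frac{64}{5} \approx -12.8$)
$q 23 \left(-26\right) = \left(- \frac{64}{5}\right) 23 \left(-26\right) = \left(- \frac{1472}{5}\right) \left(-26\right) = \frac{38272}{5}$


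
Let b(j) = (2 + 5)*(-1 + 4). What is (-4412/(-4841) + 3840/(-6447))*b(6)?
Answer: 9854724/1486187 ≈ 6.6309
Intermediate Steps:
b(j) = 21 (b(j) = 7*3 = 21)
(-4412/(-4841) + 3840/(-6447))*b(6) = (-4412/(-4841) + 3840/(-6447))*21 = (-4412*(-1/4841) + 3840*(-1/6447))*21 = (4412/4841 - 1280/2149)*21 = (3284908/10403309)*21 = 9854724/1486187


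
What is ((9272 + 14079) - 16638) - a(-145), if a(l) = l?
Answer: 6858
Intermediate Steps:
((9272 + 14079) - 16638) - a(-145) = ((9272 + 14079) - 16638) - 1*(-145) = (23351 - 16638) + 145 = 6713 + 145 = 6858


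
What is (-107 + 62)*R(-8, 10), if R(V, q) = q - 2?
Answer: -360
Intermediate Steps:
R(V, q) = -2 + q
(-107 + 62)*R(-8, 10) = (-107 + 62)*(-2 + 10) = -45*8 = -360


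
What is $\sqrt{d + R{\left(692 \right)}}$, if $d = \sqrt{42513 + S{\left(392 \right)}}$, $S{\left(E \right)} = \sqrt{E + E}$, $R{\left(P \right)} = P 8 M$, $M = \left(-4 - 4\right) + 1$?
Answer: $\sqrt{-38752 + \sqrt{42541}} \approx 196.33 i$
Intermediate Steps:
$M = -7$ ($M = -8 + 1 = -7$)
$R{\left(P \right)} = - 56 P$ ($R{\left(P \right)} = P 8 \left(-7\right) = 8 P \left(-7\right) = - 56 P$)
$S{\left(E \right)} = \sqrt{2} \sqrt{E}$ ($S{\left(E \right)} = \sqrt{2 E} = \sqrt{2} \sqrt{E}$)
$d = \sqrt{42541}$ ($d = \sqrt{42513 + \sqrt{2} \sqrt{392}} = \sqrt{42513 + \sqrt{2} \cdot 14 \sqrt{2}} = \sqrt{42513 + 28} = \sqrt{42541} \approx 206.25$)
$\sqrt{d + R{\left(692 \right)}} = \sqrt{\sqrt{42541} - 38752} = \sqrt{-38752 + \sqrt{42541}}$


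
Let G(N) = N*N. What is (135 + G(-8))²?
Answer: 39601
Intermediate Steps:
G(N) = N²
(135 + G(-8))² = (135 + (-8)²)² = (135 + 64)² = 199² = 39601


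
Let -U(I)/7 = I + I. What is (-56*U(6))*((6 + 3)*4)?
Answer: 169344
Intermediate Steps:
U(I) = -14*I (U(I) = -7*(I + I) = -14*I)
(-56*U(6))*((6 + 3)*4) = (-(-784)*6)*((6 + 3)*4) = (-56*(-84))*(9*4) = 4704*36 = 169344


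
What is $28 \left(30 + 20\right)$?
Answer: $1400$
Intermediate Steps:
$28 \left(30 + 20\right) = 28 \cdot 50 = 1400$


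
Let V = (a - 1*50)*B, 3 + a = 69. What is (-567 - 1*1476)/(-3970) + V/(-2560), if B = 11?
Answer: 28321/63520 ≈ 0.44586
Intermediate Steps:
a = 66 (a = -3 + 69 = 66)
V = 176 (V = (66 - 1*50)*11 = (66 - 50)*11 = 16*11 = 176)
(-567 - 1*1476)/(-3970) + V/(-2560) = (-567 - 1*1476)/(-3970) + 176/(-2560) = (-567 - 1476)*(-1/3970) + 176*(-1/2560) = -2043*(-1/3970) - 11/160 = 2043/3970 - 11/160 = 28321/63520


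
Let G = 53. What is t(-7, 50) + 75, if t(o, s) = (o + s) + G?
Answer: 171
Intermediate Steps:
t(o, s) = 53 + o + s (t(o, s) = (o + s) + 53 = 53 + o + s)
t(-7, 50) + 75 = (53 - 7 + 50) + 75 = 96 + 75 = 171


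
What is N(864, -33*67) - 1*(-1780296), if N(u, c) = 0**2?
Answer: 1780296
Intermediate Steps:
N(u, c) = 0
N(864, -33*67) - 1*(-1780296) = 0 - 1*(-1780296) = 0 + 1780296 = 1780296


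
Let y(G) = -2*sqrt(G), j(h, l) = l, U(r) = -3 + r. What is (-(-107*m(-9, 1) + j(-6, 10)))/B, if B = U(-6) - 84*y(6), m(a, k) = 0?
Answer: -10/18807 - 560*sqrt(6)/56421 ≈ -0.024844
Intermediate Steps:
B = -9 + 168*sqrt(6) (B = (-3 - 6) - (-168)*sqrt(6) = -9 + 168*sqrt(6) ≈ 402.51)
(-(-107*m(-9, 1) + j(-6, 10)))/B = (-(-107*0 + 10))/(-9 + 168*sqrt(6)) = (-(0 + 10))/(-9 + 168*sqrt(6)) = (-1*10)/(-9 + 168*sqrt(6)) = -10/(-9 + 168*sqrt(6))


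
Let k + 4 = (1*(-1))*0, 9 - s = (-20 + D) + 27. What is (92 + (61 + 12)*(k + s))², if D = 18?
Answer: 1871424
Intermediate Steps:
s = -16 (s = 9 - ((-20 + 18) + 27) = 9 - (-2 + 27) = 9 - 1*25 = 9 - 25 = -16)
k = -4 (k = -4 + (1*(-1))*0 = -4 - 1*0 = -4 + 0 = -4)
(92 + (61 + 12)*(k + s))² = (92 + (61 + 12)*(-4 - 16))² = (92 + 73*(-20))² = (92 - 1460)² = (-1368)² = 1871424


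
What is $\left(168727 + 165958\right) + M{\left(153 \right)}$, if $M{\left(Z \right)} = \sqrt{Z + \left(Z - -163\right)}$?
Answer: $334685 + \sqrt{469} \approx 3.3471 \cdot 10^{5}$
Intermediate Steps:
$M{\left(Z \right)} = \sqrt{163 + 2 Z}$ ($M{\left(Z \right)} = \sqrt{Z + \left(Z + 163\right)} = \sqrt{Z + \left(163 + Z\right)} = \sqrt{163 + 2 Z}$)
$\left(168727 + 165958\right) + M{\left(153 \right)} = \left(168727 + 165958\right) + \sqrt{163 + 2 \cdot 153} = 334685 + \sqrt{163 + 306} = 334685 + \sqrt{469}$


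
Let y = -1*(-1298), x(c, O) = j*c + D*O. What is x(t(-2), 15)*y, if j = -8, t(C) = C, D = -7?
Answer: -115522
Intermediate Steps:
x(c, O) = -8*c - 7*O
y = 1298
x(t(-2), 15)*y = (-8*(-2) - 7*15)*1298 = (16 - 105)*1298 = -89*1298 = -115522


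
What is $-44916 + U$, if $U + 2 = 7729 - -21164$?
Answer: $-16025$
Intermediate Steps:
$U = 28891$ ($U = -2 + \left(7729 - -21164\right) = -2 + \left(7729 + 21164\right) = -2 + 28893 = 28891$)
$-44916 + U = -44916 + 28891 = -16025$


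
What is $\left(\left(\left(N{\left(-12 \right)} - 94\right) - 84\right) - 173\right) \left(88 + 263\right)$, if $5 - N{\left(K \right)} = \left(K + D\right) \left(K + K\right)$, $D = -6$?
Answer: $-273078$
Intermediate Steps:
$N{\left(K \right)} = 5 - 2 K \left(-6 + K\right)$ ($N{\left(K \right)} = 5 - \left(K - 6\right) \left(K + K\right) = 5 - \left(-6 + K\right) 2 K = 5 - 2 K \left(-6 + K\right)$)
$\left(\left(\left(N{\left(-12 \right)} - 94\right) - 84\right) - 173\right) \left(88 + 263\right) = \left(\left(\left(\left(5 - 2 \left(-12\right)^{2} + 12 \left(-12\right)\right) - 94\right) - 84\right) - 173\right) \left(88 + 263\right) = \left(\left(\left(\left(5 - 288 - 144\right) - 94\right) - 84\right) - 173\right) 351 = \left(\left(\left(-427 - 94\right) - 84\right) - 173\right) 351 = \left(\left(-521 - 84\right) - 173\right) 351 = \left(-605 - 173\right) 351 = \left(-778\right) 351 = -273078$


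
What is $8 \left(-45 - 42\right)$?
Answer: $-696$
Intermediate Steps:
$8 \left(-45 - 42\right) = 8 \left(-87\right) = -696$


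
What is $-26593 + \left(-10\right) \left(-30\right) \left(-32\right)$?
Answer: $-36193$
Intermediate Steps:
$-26593 + \left(-10\right) \left(-30\right) \left(-32\right) = -26593 + 300 \left(-32\right) = -26593 - 9600 = -36193$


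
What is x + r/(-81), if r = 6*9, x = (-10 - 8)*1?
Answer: -56/3 ≈ -18.667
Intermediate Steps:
x = -18 (x = -18*1 = -18)
r = 54
x + r/(-81) = -18 + 54/(-81) = -18 + 54*(-1/81) = -18 - ⅔ = -56/3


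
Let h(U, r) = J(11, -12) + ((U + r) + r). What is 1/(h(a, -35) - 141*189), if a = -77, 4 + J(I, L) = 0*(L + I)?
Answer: -1/26800 ≈ -3.7313e-5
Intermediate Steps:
J(I, L) = -4 (J(I, L) = -4 + 0*(L + I) = -4 + 0*(I + L) = -4 + 0 = -4)
h(U, r) = -4 + U + 2*r (h(U, r) = -4 + ((U + r) + r) = -4 + (U + 2*r) = -4 + U + 2*r)
1/(h(a, -35) - 141*189) = 1/((-4 - 77 + 2*(-35)) - 141*189) = 1/((-4 - 77 - 70) - 26649) = 1/(-151 - 26649) = 1/(-26800) = -1/26800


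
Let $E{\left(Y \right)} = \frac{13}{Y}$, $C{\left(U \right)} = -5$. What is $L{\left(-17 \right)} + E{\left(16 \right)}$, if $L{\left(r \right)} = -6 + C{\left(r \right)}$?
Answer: $- \frac{163}{16} \approx -10.188$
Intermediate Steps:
$L{\left(r \right)} = -11$ ($L{\left(r \right)} = -6 - 5 = -11$)
$L{\left(-17 \right)} + E{\left(16 \right)} = -11 + \frac{13}{16} = - \frac{163}{16}$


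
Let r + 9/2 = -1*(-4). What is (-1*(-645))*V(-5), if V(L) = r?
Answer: -645/2 ≈ -322.50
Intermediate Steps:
r = -½ (r = -9/2 - 1*(-4) = -9/2 + 4 = -½ ≈ -0.50000)
V(L) = -½
(-1*(-645))*V(-5) = -1*(-645)*(-½) = 645*(-½) = -645/2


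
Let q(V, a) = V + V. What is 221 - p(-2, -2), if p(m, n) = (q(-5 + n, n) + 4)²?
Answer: 121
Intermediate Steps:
q(V, a) = 2*V
p(m, n) = (-6 + 2*n)² (p(m, n) = (2*(-5 + n) + 4)² = ((-10 + 2*n) + 4)² = (-6 + 2*n)²)
221 - p(-2, -2) = 221 - 4*(-3 - 2)² = 221 - 4*(-5)² = 221 - 4*25 = 221 - 1*100 = 221 - 100 = 121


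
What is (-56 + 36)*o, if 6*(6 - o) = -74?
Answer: -1100/3 ≈ -366.67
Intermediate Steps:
o = 55/3 (o = 6 - ⅙*(-74) = 6 + 37/3 = 55/3 ≈ 18.333)
(-56 + 36)*o = (-56 + 36)*(55/3) = -20*55/3 = -1100/3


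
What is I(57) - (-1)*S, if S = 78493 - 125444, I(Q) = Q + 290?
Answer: -46604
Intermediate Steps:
I(Q) = 290 + Q
S = -46951
I(57) - (-1)*S = (290 + 57) - (-1)*(-46951) = 347 - 1*46951 = 347 - 46951 = -46604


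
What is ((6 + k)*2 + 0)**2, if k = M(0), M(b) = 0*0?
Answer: 144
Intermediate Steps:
M(b) = 0
k = 0
((6 + k)*2 + 0)**2 = ((6 + 0)*2 + 0)**2 = (6*2 + 0)**2 = (12 + 0)**2 = 12**2 = 144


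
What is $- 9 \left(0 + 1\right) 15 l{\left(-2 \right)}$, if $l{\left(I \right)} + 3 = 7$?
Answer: $-540$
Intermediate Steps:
$l{\left(I \right)} = 4$ ($l{\left(I \right)} = -3 + 7 = 4$)
$- 9 \left(0 + 1\right) 15 l{\left(-2 \right)} = - 9 \left(0 + 1\right) 15 \cdot 4 = - 9 \cdot 1 \cdot 15 \cdot 4 = \left(-9\right) 15 \cdot 4 = \left(-135\right) 4 = -540$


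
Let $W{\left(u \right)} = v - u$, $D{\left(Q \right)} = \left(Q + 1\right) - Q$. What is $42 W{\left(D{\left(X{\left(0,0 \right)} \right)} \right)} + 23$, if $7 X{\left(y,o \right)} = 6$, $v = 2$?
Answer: $65$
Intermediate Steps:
$X{\left(y,o \right)} = \frac{6}{7}$ ($X{\left(y,o \right)} = \frac{1}{7} \cdot 6 = \frac{6}{7}$)
$D{\left(Q \right)} = 1$ ($D{\left(Q \right)} = \left(1 + Q\right) - Q = 1$)
$W{\left(u \right)} = 2 - u$
$42 W{\left(D{\left(X{\left(0,0 \right)} \right)} \right)} + 23 = 42 \left(2 - 1\right) + 23 = 42 \cdot 1 + 23 = 42 + 23 = 65$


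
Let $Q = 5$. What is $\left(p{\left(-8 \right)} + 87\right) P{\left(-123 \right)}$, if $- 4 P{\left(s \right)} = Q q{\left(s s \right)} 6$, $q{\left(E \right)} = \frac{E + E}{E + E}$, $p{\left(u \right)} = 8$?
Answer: $- \frac{1425}{2} \approx -712.5$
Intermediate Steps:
$q{\left(E \right)} = 1$ ($q{\left(E \right)} = \frac{2 E}{2 E} = 2 E \frac{1}{2 E} = 1$)
$P{\left(s \right)} = - \frac{15}{2}$ ($P{\left(s \right)} = - \frac{5 \cdot 1 \cdot 6}{4} = - \frac{5 \cdot 6}{4} = \left(- \frac{1}{4}\right) 30 = - \frac{15}{2}$)
$\left(p{\left(-8 \right)} + 87\right) P{\left(-123 \right)} = \left(8 + 87\right) \left(- \frac{15}{2}\right) = 95 \left(- \frac{15}{2}\right) = - \frac{1425}{2}$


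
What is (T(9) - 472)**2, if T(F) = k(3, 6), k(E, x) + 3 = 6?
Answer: 219961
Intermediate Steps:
k(E, x) = 3 (k(E, x) = -3 + 6 = 3)
T(F) = 3
(T(9) - 472)**2 = (3 - 472)**2 = (-469)**2 = 219961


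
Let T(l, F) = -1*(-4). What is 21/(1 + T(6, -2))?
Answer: 21/5 ≈ 4.2000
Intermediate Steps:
T(l, F) = 4
21/(1 + T(6, -2)) = 21/(1 + 4) = 21/5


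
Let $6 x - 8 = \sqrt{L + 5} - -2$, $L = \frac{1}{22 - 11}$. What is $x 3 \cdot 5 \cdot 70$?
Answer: $1750 + \frac{350 \sqrt{154}}{11} \approx 2144.9$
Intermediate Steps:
$L = \frac{1}{11} \approx 0.090909$
$x = \frac{5}{3} + \frac{\sqrt{154}}{33}$ ($x = \frac{4}{3} + \frac{\sqrt{\frac{1}{11} + 5} - -2}{6} = \frac{4}{3} + \frac{\sqrt{\frac{56}{11}} + \left(-2 + 4\right)}{6} = \frac{4}{3} + \frac{\frac{2 \sqrt{154}}{11} + 2}{6} = \frac{4}{3} + \frac{2 + \frac{2 \sqrt{154}}{11}}{6} = \frac{4}{3} + \left(\frac{1}{3} + \frac{\sqrt{154}}{33}\right) = \frac{5}{3} + \frac{\sqrt{154}}{33} \approx 2.0427$)
$x 3 \cdot 5 \cdot 70 = \left(\frac{5}{3} + \frac{\sqrt{154}}{33}\right) 3 \cdot 5 \cdot 70 = \left(\frac{5}{3} + \frac{\sqrt{154}}{33}\right) 15 \cdot 70 = \left(25 + \frac{5 \sqrt{154}}{11}\right) 70 = 1750 + \frac{350 \sqrt{154}}{11}$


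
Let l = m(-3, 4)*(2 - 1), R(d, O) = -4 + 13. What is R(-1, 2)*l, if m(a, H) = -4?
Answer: -36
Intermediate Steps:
R(d, O) = 9
l = -4 (l = -4*(2 - 1) = -4*1 = -4)
R(-1, 2)*l = 9*(-4) = -36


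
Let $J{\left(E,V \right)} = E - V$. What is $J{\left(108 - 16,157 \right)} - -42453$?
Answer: $42388$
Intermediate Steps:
$J{\left(108 - 16,157 \right)} - -42453 = \left(\left(108 - 16\right) - 157\right) - -42453 = \left(92 - 157\right) + 42453 = -65 + 42453 = 42388$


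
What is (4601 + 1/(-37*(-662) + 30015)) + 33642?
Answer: 2084587688/54509 ≈ 38243.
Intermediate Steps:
(4601 + 1/(-37*(-662) + 30015)) + 33642 = (4601 + 1/(24494 + 30015)) + 33642 = (4601 + 1/54509) + 33642 = 250795910/54509 + 33642 = 2084587688/54509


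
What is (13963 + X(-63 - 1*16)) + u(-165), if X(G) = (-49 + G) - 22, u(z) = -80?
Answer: 13733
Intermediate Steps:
X(G) = -71 + G
(13963 + X(-63 - 1*16)) + u(-165) = (13963 + (-71 + (-63 - 1*16))) - 80 = (13963 + (-71 + (-63 - 16))) - 80 = (13963 + (-71 - 79)) - 80 = (13963 - 150) - 80 = 13813 - 80 = 13733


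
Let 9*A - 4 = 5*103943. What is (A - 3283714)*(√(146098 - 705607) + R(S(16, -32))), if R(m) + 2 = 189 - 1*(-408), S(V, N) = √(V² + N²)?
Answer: -17275055665/9 - 29033707*I*√559509/9 ≈ -1.9195e+9 - 2.413e+9*I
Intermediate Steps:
S(V, N) = √(N² + V²)
R(m) = 595 (R(m) = -2 + (189 - 1*(-408)) = -2 + (189 + 408) = -2 + 597 = 595)
A = 519719/9 (A = 4/9 + (5*103943)/9 = 4/9 + (⅑)*519715 = 4/9 + 519715/9 = 519719/9 ≈ 57747.)
(A - 3283714)*(√(146098 - 705607) + R(S(16, -32))) = (519719/9 - 3283714)*(√(146098 - 705607) + 595) = -29033707*(√(-559509) + 595)/9 = -29033707*(I*√559509 + 595)/9 = -29033707*(595 + I*√559509)/9 = -17275055665/9 - 29033707*I*√559509/9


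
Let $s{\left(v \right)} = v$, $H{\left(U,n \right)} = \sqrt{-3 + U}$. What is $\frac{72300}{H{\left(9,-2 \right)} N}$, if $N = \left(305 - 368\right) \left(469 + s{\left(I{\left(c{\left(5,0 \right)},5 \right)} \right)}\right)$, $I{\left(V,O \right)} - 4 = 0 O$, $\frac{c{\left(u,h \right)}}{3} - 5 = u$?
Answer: $- \frac{12050 \sqrt{6}}{29799} \approx -0.99051$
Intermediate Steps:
$c{\left(u,h \right)} = 15 + 3 u$
$I{\left(V,O \right)} = 4$ ($I{\left(V,O \right)} = 4 + 0 O = 4 + 0 = 4$)
$N = -29799$ ($N = \left(305 - 368\right) \left(469 + 4\right) = \left(-63\right) 473 = -29799$)
$\frac{72300}{H{\left(9,-2 \right)} N} = \frac{72300}{\sqrt{-3 + 9} \left(-29799\right)} = \frac{72300}{\sqrt{6} \left(-29799\right)} = \frac{72300}{\left(-29799\right) \sqrt{6}} = 72300 \left(- \frac{\sqrt{6}}{178794}\right) = - \frac{12050 \sqrt{6}}{29799}$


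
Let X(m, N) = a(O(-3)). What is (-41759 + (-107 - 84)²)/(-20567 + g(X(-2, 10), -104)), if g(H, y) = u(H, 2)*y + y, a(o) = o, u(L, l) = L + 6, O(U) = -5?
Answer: 5278/20775 ≈ 0.25406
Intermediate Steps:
u(L, l) = 6 + L
X(m, N) = -5
g(H, y) = y + y*(6 + H) (g(H, y) = (6 + H)*y + y = y*(6 + H) + y = y + y*(6 + H))
(-41759 + (-107 - 84)²)/(-20567 + g(X(-2, 10), -104)) = (-41759 + (-107 - 84)²)/(-20567 - 104*(7 - 5)) = (-41759 + (-191)²)/(-20567 - 104*2) = (-41759 + 36481)/(-20567 - 208) = -5278/(-20775) = -5278*(-1/20775) = 5278/20775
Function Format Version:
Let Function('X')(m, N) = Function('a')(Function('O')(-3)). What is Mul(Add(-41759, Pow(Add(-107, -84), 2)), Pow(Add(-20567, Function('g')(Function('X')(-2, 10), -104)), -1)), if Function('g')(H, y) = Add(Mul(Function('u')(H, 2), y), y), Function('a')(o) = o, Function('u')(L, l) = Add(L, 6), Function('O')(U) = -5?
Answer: Rational(5278, 20775) ≈ 0.25406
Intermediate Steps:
Function('u')(L, l) = Add(6, L)
Function('X')(m, N) = -5
Function('g')(H, y) = Add(y, Mul(y, Add(6, H))) (Function('g')(H, y) = Add(Mul(Add(6, H), y), y) = Add(Mul(y, Add(6, H)), y) = Add(y, Mul(y, Add(6, H))))
Mul(Add(-41759, Pow(Add(-107, -84), 2)), Pow(Add(-20567, Function('g')(Function('X')(-2, 10), -104)), -1)) = Mul(Add(-41759, Pow(Add(-107, -84), 2)), Pow(Add(-20567, Mul(-104, Add(7, -5))), -1)) = Mul(Add(-41759, Pow(-191, 2)), Pow(Add(-20567, Mul(-104, 2)), -1)) = Mul(Add(-41759, 36481), Pow(Add(-20567, -208), -1)) = Mul(-5278, Pow(-20775, -1)) = Mul(-5278, Rational(-1, 20775)) = Rational(5278, 20775)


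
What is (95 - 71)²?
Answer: 576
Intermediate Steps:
(95 - 71)² = 24² = 576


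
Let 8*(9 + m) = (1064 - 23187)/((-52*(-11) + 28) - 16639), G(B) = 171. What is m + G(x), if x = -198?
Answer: 20808667/128312 ≈ 162.17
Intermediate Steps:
m = -1132685/128312 (m = -9 + ((1064 - 23187)/((-52*(-11) + 28) - 16639))/8 = -9 + (-22123/((572 + 28) - 16639))/8 = -9 + (-22123/(600 - 16639))/8 = -9 + (-22123/(-16039))/8 = -9 + (-22123*(-1/16039))/8 = -9 + (⅛)*(22123/16039) = -9 + 22123/128312 = -1132685/128312 ≈ -8.8276)
m + G(x) = -1132685/128312 + 171 = 20808667/128312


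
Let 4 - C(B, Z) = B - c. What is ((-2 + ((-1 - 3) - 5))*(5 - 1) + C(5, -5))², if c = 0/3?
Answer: 2025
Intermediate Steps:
c = 0 (c = 0*(⅓) = 0)
C(B, Z) = 4 - B (C(B, Z) = 4 - (B - 1*0) = 4 - (B + 0) = 4 - B)
((-2 + ((-1 - 3) - 5))*(5 - 1) + C(5, -5))² = ((-2 + ((-1 - 3) - 5))*(5 - 1) + (4 - 1*5))² = ((-2 + (-4 - 5))*4 + (4 - 5))² = ((-2 - 9)*4 - 1)² = (-11*4 - 1)² = (-44 - 1)² = (-45)² = 2025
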